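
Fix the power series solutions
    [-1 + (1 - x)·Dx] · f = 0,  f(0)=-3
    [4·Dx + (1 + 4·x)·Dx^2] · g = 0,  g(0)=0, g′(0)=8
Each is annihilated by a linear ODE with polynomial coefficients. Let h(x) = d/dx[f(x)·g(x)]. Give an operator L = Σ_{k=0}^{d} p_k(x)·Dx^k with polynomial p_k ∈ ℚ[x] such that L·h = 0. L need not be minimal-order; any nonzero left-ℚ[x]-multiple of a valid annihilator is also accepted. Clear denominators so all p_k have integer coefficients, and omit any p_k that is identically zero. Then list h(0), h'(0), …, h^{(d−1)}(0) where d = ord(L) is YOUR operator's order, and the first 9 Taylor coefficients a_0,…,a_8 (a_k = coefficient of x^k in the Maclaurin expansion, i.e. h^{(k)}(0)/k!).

f: a_k = -3, -3, -3, -3, -3, -3, -3, -3, -3, …
g: a_k = 0, 8, -16, 128/3, -128, 2048/5, -4096/3, 32768/7, -16384, …
h₀=f·g: eliminate ⇒ L₀, order ≤ 1·2.
h=h₀': d/dx-closure on L₀ ⇒ L.
L = 16 + (-5 + 20·x)·Dx + (-1 - 3·x + 4·x^2)·Dx^2  (order 2).
h: a_k = -24, 48, -312, 1120, -4744, 94416/5, -381368/5, 10711616/35, -42999672/35, …
ICs: h(0) = -24, h′(0) = 48.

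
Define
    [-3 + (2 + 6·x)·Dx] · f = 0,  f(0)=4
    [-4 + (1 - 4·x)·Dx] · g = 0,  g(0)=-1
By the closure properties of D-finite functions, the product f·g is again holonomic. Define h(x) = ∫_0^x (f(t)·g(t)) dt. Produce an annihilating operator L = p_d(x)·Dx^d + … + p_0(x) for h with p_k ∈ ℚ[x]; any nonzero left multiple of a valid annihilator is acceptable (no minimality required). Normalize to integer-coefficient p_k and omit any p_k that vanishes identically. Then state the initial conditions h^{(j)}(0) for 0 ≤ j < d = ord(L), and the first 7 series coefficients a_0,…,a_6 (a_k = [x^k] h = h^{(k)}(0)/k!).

f: a_k = 4, 6, -9/2, 27/4, -405/32, 1701/64, -15309/256, …
g: a_k = -1, -4, -16, -64, -256, -1024, -4096, …
L₀ := L_f ⊗_s L_g (sym. prod.), ord ≤ 1.
h=∫h₀ ⇒ L = L₀·Dx.
L = (11 + 12·x)·Dx + (-2 + 2·x + 24·x^2)·Dx^2  (order 2).
h: a_k = 0, -4, -11, -167/6, -1363/16, -43211/160, -347389/384, …
ICs: h(0) = 0, h′(0) = -4.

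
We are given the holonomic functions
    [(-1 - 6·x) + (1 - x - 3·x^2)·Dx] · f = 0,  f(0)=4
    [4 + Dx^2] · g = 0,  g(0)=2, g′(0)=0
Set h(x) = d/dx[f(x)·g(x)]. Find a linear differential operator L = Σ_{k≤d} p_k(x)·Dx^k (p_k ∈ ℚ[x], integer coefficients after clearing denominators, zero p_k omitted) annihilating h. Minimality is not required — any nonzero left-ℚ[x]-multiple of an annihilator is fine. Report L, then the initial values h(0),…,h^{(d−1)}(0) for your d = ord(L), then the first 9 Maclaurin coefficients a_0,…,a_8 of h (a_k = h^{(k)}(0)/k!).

L = (10 - 16·x - 40·x^2 + 48·x^3 + 72·x^4) + (5 + 34·x + 36·x^2 + 72·x^3)·Dx + (-1 - x - x^2 + 12·x^3 + 18·x^4)·Dx^2  (order 2).
h: a_k = 8, 32, 120, 1120/3, 3200/3, 44336/15, 356776/45, 1315712/63, 1892648/35, …
ICs: h(0) = 8, h′(0) = 32.

f: a_k = 4, 4, 16, 28, 76, 160, 388, 868, 2032, …
g: a_k = 2, 0, -4, 0, 4/3, 0, -8/45, 0, 4/315, …
h₀=f·g: eliminate ⇒ L₀, order ≤ 1·2.
h₀' ⇒ L via d/dx closure of L₀.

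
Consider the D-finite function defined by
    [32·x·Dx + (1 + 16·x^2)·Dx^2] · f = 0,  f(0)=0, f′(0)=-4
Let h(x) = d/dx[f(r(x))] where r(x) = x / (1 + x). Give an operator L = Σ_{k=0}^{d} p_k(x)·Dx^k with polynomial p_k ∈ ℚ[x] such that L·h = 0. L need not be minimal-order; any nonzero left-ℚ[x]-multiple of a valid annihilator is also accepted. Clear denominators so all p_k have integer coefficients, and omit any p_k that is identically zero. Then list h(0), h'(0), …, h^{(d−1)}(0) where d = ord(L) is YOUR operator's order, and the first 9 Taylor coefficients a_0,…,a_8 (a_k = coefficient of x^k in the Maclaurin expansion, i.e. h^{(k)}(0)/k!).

f: a_k = 0, -4, 0, 64/3, 0, -1024/5, 0, 16384/7, 0, …
L₀ from L_f via x↦r, Dx↦r'^{-1}Dx.
Differentiate: ansatz ord ≤ ord L₀ ⇒ L.
L = (2 + 34·x) + (1 + 2·x + 17·x^2)·Dx  (order 1).
h: a_k = -4, 8, 52, -240, -404, 4888, -2908, -77280, 203996, …
ICs: h(0) = -4.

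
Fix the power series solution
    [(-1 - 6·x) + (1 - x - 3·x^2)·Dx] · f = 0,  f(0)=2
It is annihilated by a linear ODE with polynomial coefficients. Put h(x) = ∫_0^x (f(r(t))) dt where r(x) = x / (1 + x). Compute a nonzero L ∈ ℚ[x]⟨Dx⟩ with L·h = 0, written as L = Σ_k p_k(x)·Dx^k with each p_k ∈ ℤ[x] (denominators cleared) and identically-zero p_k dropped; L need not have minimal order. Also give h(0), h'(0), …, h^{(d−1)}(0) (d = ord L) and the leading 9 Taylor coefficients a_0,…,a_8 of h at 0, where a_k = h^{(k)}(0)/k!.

f: a_k = 2, 2, 8, 14, 38, 80, 194, 434, 1016, …
L₀ from L_f via x↦r, Dx↦r'^{-1}Dx.
h=∫₀ˣh₀: take L = L₀·Dx.
L = (1 + 7·x)·Dx + (-1 - 2·x + 2·x^2 + 3·x^3)·Dx^2  (order 2).
h: a_k = 0, 2, 1, 2, 0, 18/5, -3, 72/7, -63/4, …
ICs: h(0) = 0, h′(0) = 2.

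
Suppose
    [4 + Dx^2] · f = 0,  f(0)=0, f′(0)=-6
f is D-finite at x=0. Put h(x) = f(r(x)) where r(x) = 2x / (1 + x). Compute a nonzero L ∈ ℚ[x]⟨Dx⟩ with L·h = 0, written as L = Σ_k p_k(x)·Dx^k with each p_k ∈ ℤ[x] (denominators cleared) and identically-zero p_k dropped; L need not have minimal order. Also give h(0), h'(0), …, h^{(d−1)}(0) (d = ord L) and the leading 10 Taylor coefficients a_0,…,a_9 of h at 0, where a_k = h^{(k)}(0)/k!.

L = 16 + (2 + 6·x + 6·x^2 + 2·x^3)·Dx + (1 + 4·x + 6·x^2 + 4·x^3 + x^4)·Dx^2  (order 2).
h: a_k = 0, -12, 12, 20, -84, 772/5, -180, 9844/105, 2516/15, -120412/189, …
ICs: h(0) = 0, h′(0) = -12.

f: a_k = 0, -6, 0, 4, 0, -4/5, 0, 8/105, 0, -4/945, …
Change of var in L_f (x↦r) gives L₀.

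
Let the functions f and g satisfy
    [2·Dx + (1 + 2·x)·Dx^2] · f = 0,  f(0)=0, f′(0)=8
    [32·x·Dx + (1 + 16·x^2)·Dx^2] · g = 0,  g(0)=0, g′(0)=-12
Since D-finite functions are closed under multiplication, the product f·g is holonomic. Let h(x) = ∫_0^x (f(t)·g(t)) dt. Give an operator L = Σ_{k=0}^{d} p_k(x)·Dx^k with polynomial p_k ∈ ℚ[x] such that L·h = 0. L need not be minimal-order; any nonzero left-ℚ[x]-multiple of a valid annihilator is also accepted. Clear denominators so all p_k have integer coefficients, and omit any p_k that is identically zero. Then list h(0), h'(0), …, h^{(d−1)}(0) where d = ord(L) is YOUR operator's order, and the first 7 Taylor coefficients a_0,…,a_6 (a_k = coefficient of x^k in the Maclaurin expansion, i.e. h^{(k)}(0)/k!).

f: a_k = 0, 8, -8, 32/3, -16, 128/5, -128/3, …
g: a_k = 0, -12, 0, 64, 0, -3072/5, 0, …
f·g: L₀ = L_f ⊗_s L_g, ord ≤ 2·2.
h=∫₀ˣh₀: take L = L₀·Dx.
L = (2304 + 8960·x + 114688·x^2 + 552960·x^3 + 983040·x^4 + 851968·x^5 + 1048576·x^7)·Dx^2 + (1032 + 14720·x + 111872·x^2 + 616448·x^3 + 1884160·x^4 + 3047424·x^5 + 2293760·x^6 + 1572864·x^7 + 3670016·x^8)·Dx^3 + (72 + 2512·x + 19968·x^2 + 99072·x^3 + 393216·x^4 + 1019904·x^5 + 1572864·x^6 + 1376256·x^7 + 1572864·x^8 + 2097152·x^9)·Dx^4 + (17 + 132·x + 964·x^2 + 4864·x^3 + 18432·x^4 + 55296·x^5 + 129024·x^6 + 196608·x^7 + 196608·x^8 + 262144·x^9 + 262144·x^10)·Dx^5  (order 5).
h: a_k = 0, 0, 0, -32, 24, 384/5, -160/3, …
ICs: h(0) = 0, h′(0) = 0, h′′(0) = 0, h′′′(0) = -192, h′′′′(0) = 576.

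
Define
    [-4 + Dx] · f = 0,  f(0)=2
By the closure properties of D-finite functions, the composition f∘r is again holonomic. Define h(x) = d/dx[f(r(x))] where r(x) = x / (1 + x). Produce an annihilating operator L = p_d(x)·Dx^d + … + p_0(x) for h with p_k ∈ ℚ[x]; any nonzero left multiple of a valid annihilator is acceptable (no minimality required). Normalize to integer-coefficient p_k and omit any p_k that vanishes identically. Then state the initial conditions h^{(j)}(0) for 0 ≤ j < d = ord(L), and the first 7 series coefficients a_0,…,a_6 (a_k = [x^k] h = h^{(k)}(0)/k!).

f: a_k = 2, 8, 16, 64/3, 64/3, 256/15, 512/45, …
Substitute x→r, Dx→(1/r')Dx; clear ⇒ L₀.
Derive L from L₀ (diff closure).
L = (2 - 2·x) + (-1 - 2·x - x^2)·Dx  (order 1).
h: a_k = 8, 16, -8, -32/3, 56/3, -176/15, -136/45, …
ICs: h(0) = 8.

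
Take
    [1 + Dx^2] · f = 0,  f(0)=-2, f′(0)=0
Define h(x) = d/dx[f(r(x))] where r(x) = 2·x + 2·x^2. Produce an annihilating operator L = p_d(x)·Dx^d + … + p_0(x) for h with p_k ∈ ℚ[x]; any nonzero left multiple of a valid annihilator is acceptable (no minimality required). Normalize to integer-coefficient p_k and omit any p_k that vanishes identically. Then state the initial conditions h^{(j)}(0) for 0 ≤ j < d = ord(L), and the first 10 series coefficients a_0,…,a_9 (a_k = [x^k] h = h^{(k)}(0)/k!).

f: a_k = -2, 0, 1, 0, -1/12, 0, 1/360, 0, -1/20160, 0, …
Substitute x→r, Dx→(1/r')Dx; clear ⇒ L₀.
Differentiate: ansatz ord ≤ ord L₀ ⇒ L.
L = (16 + 32·x + 96·x^2 + 128·x^3 + 64·x^4) + (-6 - 12·x)·Dx + (1 + 4·x + 4·x^2)·Dx^2  (order 2).
h: a_k = 0, 8, 24, 32/3, -80/3, -704/15, -448/15, 3328/315, 1088/35, 65536/2835, …
ICs: h(0) = 0, h′(0) = 8.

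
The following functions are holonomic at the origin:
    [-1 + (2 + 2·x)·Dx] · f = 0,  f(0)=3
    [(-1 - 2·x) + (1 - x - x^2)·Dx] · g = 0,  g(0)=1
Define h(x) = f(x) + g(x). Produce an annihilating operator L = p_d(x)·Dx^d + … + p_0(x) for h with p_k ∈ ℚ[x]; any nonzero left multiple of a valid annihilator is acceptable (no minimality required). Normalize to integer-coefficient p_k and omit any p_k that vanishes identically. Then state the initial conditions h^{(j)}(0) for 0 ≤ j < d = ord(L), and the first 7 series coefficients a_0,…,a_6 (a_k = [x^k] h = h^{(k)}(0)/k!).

f: a_k = 3, 3/2, -3/8, 3/16, -15/128, 21/256, -63/1024, …
g: a_k = 1, 1, 2, 3, 5, 8, 13, …
Sum ⇒ L₀ = lclm(L_f,L_g) in ℚ(x)⟨Dx⟩.
L = (9 + 21·x + 21·x^2 + 10·x^3) + (-17 - 54·x - 87·x^2 - 74·x^3 - 25·x^4)·Dx + (2 + 14·x + 6·x^2 - 30·x^3 - 34·x^4 - 10·x^5)·Dx^2  (order 2).
h: a_k = 4, 5/2, 13/8, 51/16, 625/128, 2069/256, 13249/1024, …
ICs: h(0) = 4, h′(0) = 5/2.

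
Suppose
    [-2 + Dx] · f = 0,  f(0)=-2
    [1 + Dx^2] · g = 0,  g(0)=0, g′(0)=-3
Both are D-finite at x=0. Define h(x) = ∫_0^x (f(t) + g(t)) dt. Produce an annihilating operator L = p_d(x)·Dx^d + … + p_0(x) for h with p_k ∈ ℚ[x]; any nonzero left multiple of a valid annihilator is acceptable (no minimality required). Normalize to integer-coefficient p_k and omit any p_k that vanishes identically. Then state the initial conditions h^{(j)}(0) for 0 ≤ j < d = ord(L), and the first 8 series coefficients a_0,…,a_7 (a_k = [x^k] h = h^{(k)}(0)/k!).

f: a_k = -2, -4, -4, -8/3, -4/3, -8/15, -8/45, -16/315, …
g: a_k = 0, -3, 0, 1/2, 0, -1/40, 0, 1/1680, …
Sum ⇒ L₀ = lclm(L_f,L_g) in ℚ(x)⟨Dx⟩.
h=∫h₀ ⇒ L = L₀·Dx.
L = -2·Dx + Dx^2 - 2·Dx^3 + Dx^4  (order 4).
h: a_k = 0, -2, -7/2, -4/3, -13/24, -4/15, -67/720, -8/315, …
ICs: h(0) = 0, h′(0) = -2, h′′(0) = -7, h′′′(0) = -8.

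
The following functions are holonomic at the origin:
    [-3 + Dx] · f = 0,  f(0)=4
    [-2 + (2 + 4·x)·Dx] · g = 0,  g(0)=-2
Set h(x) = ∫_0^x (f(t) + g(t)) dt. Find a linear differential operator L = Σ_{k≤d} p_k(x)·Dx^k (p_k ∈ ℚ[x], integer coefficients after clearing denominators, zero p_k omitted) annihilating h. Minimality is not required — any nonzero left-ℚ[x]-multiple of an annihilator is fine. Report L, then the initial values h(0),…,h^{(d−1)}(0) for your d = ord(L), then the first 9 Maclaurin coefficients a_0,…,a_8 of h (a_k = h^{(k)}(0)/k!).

f: a_k = 4, 12, 18, 18, 27/2, 81/10, 81/20, 243/140, 729/1120, …
g: a_k = -2, -2, 1, -1, 5/4, -7/4, 21/8, -33/8, 429/64, …
L₀ := lclm(L_f,L_g); ord L₀ ≤ 1+1.
h=∫h₀ ⇒ L = L₀·Dx.
L = (12 + 18·x)·Dx + (-10 - 36·x - 36·x^2)·Dx^2 + (2 + 10·x + 12·x^2)·Dx^3  (order 3).
h: a_k = 0, 2, 5, 19/3, 17/4, 59/20, 127/120, 267/280, -669/2240, …
ICs: h(0) = 0, h′(0) = 2, h′′(0) = 10.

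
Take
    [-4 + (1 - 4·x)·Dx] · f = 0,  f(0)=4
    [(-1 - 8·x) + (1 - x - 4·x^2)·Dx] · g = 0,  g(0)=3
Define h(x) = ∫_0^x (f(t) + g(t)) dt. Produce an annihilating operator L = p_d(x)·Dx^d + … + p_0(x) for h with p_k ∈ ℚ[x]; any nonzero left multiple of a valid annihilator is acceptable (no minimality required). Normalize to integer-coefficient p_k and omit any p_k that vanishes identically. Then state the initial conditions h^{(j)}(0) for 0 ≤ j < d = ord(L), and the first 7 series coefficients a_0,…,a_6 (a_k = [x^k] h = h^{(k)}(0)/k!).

f: a_k = 4, 16, 64, 256, 1024, 4096, 16384, …
g: a_k = 3, 3, 15, 27, 87, 195, 543, …
Sum ⇒ L₀ = lclm(L_f,L_g) in ℚ(x)⟨Dx⟩.
h=∫h₀ ⇒ L = L₀·Dx.
L = (8 - 288·x + 384·x^2 - 512·x^3)·Dx + (22 - 8·x - 288·x^2 + 640·x^3 - 1024·x^4)·Dx^2 + (-3 + 23·x - 56·x^2 + 32·x^3 + 128·x^4 - 256·x^5)·Dx^3  (order 3).
h: a_k = 0, 7, 19/2, 79/3, 283/4, 1111/5, 4291/6, …
ICs: h(0) = 0, h′(0) = 7, h′′(0) = 19.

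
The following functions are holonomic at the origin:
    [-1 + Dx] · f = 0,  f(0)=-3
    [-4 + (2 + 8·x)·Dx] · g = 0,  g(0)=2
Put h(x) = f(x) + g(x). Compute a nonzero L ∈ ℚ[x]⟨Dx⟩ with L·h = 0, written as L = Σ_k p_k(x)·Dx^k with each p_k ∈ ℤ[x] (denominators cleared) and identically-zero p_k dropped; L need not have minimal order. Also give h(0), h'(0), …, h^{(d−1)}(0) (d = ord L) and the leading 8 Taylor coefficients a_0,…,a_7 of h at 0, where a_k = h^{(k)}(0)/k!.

f: a_k = -3, -3, -3/2, -1/2, -1/8, -1/40, -1/240, -1/1680, …
g: a_k = 2, 4, -4, 8, -20, 56, -168, 528, …
Weyl lclm of L_f,L_g ⇒ L₀ (ord ≤ 2).
L = (6 + 8·x) + (-5 - 8·x - 16·x^2)·Dx + (-1 + 16·x^2)·Dx^2  (order 2).
h: a_k = -1, 1, -11/2, 15/2, -161/8, 2239/40, -40321/240, 887039/1680, …
ICs: h(0) = -1, h′(0) = 1.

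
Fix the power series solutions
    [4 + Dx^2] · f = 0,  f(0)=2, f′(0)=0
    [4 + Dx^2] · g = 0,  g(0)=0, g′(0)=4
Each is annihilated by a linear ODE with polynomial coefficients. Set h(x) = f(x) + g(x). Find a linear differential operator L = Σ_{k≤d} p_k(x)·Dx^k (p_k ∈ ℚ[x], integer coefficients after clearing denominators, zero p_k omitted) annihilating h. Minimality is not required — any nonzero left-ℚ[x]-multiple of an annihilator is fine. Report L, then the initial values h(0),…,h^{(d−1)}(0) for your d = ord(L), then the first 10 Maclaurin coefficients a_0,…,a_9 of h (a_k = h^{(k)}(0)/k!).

f: a_k = 2, 0, -4, 0, 4/3, 0, -8/45, 0, 4/315, 0, …
g: a_k = 0, 4, 0, -8/3, 0, 8/15, 0, -16/315, 0, 8/2835, …
Sum ⇒ L₀ = lclm(L_f,L_g) in ℚ(x)⟨Dx⟩.
L = 4 + Dx^2  (order 2).
h: a_k = 2, 4, -4, -8/3, 4/3, 8/15, -8/45, -16/315, 4/315, 8/2835, …
ICs: h(0) = 2, h′(0) = 4.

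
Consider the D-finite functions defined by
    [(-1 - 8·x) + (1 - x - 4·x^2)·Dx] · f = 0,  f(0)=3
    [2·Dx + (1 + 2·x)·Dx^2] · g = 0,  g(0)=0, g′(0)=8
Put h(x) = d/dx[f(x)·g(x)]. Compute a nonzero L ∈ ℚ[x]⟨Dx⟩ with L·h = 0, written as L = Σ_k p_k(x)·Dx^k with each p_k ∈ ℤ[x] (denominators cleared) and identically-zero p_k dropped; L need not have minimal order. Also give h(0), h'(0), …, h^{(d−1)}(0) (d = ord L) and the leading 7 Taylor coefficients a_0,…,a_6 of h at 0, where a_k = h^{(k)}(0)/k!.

L = (160 + 720·x + 1152·x^2) + (11 + 170·x + 768·x^2 + 896·x^3)·Dx + (-5 - 21·x + 14·x^2 + 136·x^3 + 128·x^4)·Dx^2  (order 2).
h: a_k = 24, 0, 384, 320, 3344, 25824/5, 26288, …
ICs: h(0) = 24, h′(0) = 0.

f: a_k = 3, 3, 15, 27, 87, 195, 543, …
g: a_k = 0, 8, -8, 32/3, -16, 128/5, -128/3, …
f·g: L₀ = L_f ⊗_s L_g, ord ≤ 1·2.
h=h₀': d/dx-closure on L₀ ⇒ L.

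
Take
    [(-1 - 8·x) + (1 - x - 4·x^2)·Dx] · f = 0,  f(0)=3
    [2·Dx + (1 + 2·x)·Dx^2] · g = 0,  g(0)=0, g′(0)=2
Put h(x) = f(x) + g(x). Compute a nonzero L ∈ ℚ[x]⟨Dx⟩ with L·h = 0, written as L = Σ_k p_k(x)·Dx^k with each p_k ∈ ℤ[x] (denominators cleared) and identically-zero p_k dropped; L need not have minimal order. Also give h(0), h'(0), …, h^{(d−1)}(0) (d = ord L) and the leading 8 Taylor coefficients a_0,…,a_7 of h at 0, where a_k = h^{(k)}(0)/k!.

L = (94 + 644·x + 1664·x^2 + 1920·x^3 + 1536·x^4)·Dx + (23 + 324·x + 1448·x^2 + 3072·x^3 + 3904·x^4 + 2560·x^5)·Dx^2 + (-6 - 35·x - 53·x^2 + 98·x^3 + 528·x^4 + 864·x^5 + 512·x^6)·Dx^3  (order 3).
h: a_k = 3, 5, 13, 89/3, 83, 1007/5, 1597/3, 9389/7, …
ICs: h(0) = 3, h′(0) = 5, h′′(0) = 26.

f: a_k = 3, 3, 15, 27, 87, 195, 543, 1323, …
g: a_k = 0, 2, -2, 8/3, -4, 32/5, -32/3, 128/7, …
h₀=f+g: left-lcm gives L₀, ord ≤ 3.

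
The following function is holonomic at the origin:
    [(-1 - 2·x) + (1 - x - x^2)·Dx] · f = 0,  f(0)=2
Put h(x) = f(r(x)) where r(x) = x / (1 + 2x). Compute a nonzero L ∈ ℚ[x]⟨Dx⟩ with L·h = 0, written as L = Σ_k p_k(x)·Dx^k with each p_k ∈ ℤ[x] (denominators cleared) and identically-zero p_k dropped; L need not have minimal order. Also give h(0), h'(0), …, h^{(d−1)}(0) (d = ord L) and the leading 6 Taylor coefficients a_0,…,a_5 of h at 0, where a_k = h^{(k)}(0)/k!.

f: a_k = 2, 2, 4, 6, 10, 16, …
Substitute x→r, Dx→(1/r')Dx; clear ⇒ L₀.
L = (-1 - 4·x) + (1 + 5·x + 7·x^2 + 2·x^3)·Dx  (order 1).
h: a_k = 2, 2, 0, -2, 6, -16, …
ICs: h(0) = 2.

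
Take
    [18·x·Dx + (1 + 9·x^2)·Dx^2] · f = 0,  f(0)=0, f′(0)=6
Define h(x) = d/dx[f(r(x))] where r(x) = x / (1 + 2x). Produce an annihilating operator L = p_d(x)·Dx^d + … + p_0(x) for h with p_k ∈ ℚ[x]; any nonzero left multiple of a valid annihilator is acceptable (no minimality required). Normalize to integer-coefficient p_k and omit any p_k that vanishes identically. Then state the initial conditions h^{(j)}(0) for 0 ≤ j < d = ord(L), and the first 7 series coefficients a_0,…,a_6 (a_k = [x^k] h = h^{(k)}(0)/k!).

f: a_k = 0, 6, 0, -18, 0, 486/5, 0, …
f∘r: x↦r, Dx↦Dx/r' in L_f ⇒ L₀.
h₀' ⇒ L via d/dx closure of L₀.
L = (4 + 26·x) + (1 + 4·x + 13·x^2)·Dx  (order 1).
h: a_k = 6, -24, 18, 240, -1194, 1656, 8898, …
ICs: h(0) = 6.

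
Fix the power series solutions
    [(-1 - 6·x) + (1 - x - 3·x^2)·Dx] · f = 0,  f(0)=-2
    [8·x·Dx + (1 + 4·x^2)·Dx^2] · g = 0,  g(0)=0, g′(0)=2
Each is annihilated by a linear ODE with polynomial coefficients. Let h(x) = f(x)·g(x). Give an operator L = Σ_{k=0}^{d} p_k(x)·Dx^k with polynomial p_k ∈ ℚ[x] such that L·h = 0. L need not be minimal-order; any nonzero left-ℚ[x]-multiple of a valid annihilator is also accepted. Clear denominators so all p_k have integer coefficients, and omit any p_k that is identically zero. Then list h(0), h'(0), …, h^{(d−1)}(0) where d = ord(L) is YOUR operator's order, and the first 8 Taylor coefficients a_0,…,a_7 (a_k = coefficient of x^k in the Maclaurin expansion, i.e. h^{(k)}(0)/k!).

L = (6 + 8·x + 72·x^2) + (2 + 4·x + 16·x^2 + 72·x^3)·Dx + (-1 + x - x^2 + 4·x^3 + 12·x^4)·Dx^2  (order 2).
h: a_k = 0, -4, -4, -32/3, -68/3, -1012/15, -2032/15, -31636/105, …
ICs: h(0) = 0, h′(0) = -4.

f: a_k = -2, -2, -8, -14, -38, -80, -194, -434, …
g: a_k = 0, 2, 0, -8/3, 0, 32/5, 0, -128/7, …
f·g: L₀ = L_f ⊗_s L_g, ord ≤ 1·2.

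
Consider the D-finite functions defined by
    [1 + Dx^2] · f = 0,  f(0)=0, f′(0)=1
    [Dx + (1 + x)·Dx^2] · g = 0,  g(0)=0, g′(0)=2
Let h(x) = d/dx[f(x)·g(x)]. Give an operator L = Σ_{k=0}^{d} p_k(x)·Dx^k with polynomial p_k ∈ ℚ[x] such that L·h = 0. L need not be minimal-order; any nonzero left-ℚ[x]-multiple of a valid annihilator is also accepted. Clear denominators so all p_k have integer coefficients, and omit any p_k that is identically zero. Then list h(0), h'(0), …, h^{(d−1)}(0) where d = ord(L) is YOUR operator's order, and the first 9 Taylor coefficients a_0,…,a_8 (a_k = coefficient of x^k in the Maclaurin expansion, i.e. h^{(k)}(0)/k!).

f: a_k = 0, 1, 0, -1/6, 0, 1/120, 0, -1/5040, 0, …
g: a_k = 0, 2, -1, 2/3, -1/2, 2/5, -1/3, 2/7, -1/4, …
h₀=f·g: eliminate ⇒ L₀, order ≤ 2·2.
h=h₀': d/dx-closure on L₀ ⇒ L.
L = (-25 - 44·x - 42·x^2 + 12·x^3 + 43·x^4 + 24·x^5 + 4·x^6) + (-24 - 32·x + 20·x^2 + 60·x^3 + 40·x^4 + 8·x^5)·Dx + (-28 - 44·x - 14·x^2 + 72·x^3 + 98·x^4 + 48·x^5 + 8·x^6)·Dx^2 + (-24 - 32·x + 20·x^2 + 60·x^3 + 40·x^4 + 8·x^5)·Dx^3 + (-3 + 28·x^2 + 60·x^3 + 55·x^4 + 24·x^5 + 4·x^6)·Dx^4  (order 4).
h: a_k = 0, 4, -3, 4/3, -5/3, 11/6, -217/120, 113/63, -25/14, …
ICs: h(0) = 0, h′(0) = 4, h′′(0) = -6, h′′′(0) = 8.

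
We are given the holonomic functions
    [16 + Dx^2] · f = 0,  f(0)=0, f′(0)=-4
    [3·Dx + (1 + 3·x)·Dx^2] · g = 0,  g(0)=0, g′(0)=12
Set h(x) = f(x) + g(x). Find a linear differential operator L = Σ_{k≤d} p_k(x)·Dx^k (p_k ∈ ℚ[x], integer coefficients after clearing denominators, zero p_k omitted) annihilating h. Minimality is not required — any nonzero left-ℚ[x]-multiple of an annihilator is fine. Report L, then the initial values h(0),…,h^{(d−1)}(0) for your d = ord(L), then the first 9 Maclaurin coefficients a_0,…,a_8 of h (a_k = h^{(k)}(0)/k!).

L = (1680 + 2304·x + 3456·x^2)·Dx + (272 + 1584·x + 3456·x^2 + 3456·x^3)·Dx^2 + (105 + 144·x + 216·x^2)·Dx^3 + (17 + 99·x + 216·x^2 + 216·x^3)·Dx^4  (order 4).
h: a_k = 0, 8, -18, 140/3, -81, 2788/15, -486, 394684/315, -6561/2, …
ICs: h(0) = 0, h′(0) = 8, h′′(0) = -36, h′′′(0) = 280.

f: a_k = 0, -4, 0, 32/3, 0, -128/15, 0, 1024/315, 0, …
g: a_k = 0, 12, -18, 36, -81, 972/5, -486, 8748/7, -6561/2, …
L₀ := lclm(L_f,L_g); ord L₀ ≤ 2+2.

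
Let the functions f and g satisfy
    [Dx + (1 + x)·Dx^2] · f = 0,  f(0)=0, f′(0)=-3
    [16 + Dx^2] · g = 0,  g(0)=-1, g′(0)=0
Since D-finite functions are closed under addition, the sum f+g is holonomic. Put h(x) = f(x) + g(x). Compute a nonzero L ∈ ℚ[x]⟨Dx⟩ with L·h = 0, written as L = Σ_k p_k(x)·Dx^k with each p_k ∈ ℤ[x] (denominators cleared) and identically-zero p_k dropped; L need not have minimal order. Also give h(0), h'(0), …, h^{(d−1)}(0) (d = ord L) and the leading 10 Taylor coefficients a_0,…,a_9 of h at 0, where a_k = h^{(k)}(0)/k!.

L = (176 + 256·x + 128·x^2)·Dx + (144 + 400·x + 384·x^2 + 128·x^3)·Dx^2 + (11 + 16·x + 8·x^2)·Dx^3 + (9 + 25·x + 24·x^2 + 8·x^3)·Dx^4  (order 4).
h: a_k = -1, -3, 19/2, -1, -119/12, -3/5, 557/90, -3/7, -3151/2520, -1/3, …
ICs: h(0) = -1, h′(0) = -3, h′′(0) = 19, h′′′(0) = -6.

f: a_k = 0, -3, 3/2, -1, 3/4, -3/5, 1/2, -3/7, 3/8, -1/3, …
g: a_k = -1, 0, 8, 0, -32/3, 0, 256/45, 0, -512/315, 0, …
Weyl lclm of L_f,L_g ⇒ L₀ (ord ≤ 4).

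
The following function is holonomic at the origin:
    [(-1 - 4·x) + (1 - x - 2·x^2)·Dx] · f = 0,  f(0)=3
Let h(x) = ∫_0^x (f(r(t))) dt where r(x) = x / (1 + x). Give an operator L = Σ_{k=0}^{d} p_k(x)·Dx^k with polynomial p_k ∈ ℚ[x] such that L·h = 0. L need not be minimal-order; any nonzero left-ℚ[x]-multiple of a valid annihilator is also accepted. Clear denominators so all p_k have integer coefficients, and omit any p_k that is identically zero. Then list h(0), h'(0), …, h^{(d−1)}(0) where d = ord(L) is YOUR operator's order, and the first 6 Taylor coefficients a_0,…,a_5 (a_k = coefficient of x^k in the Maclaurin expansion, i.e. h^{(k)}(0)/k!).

L = (1 + 5·x)·Dx + (-1 - 2·x + x^2 + 2·x^3)·Dx^2  (order 2).
h: a_k = 0, 3, 3/2, 2, 0, 12/5, …
ICs: h(0) = 0, h′(0) = 3.

f: a_k = 3, 3, 9, 15, 33, 63, …
Change of var in L_f (x↦r) gives L₀.
Integrate: L := L₀·Dx.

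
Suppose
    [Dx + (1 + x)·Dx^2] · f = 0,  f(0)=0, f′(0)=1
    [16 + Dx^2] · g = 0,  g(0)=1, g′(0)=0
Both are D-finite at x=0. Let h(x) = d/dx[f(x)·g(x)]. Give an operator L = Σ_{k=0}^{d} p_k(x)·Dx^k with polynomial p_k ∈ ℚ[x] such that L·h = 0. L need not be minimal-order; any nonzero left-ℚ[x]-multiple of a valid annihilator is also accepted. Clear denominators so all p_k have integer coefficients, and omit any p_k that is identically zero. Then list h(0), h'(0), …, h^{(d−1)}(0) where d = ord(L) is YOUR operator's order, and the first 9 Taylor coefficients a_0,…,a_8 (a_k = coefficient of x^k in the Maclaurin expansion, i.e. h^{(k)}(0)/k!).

L = (96160 + 647168·x + 1757184·x^2 + 2482176·x^3 + 1931264·x^4 + 786432·x^5 + 131072·x^6) + (13728 + 74144·x + 156160·x^2 + 161280·x^3 + 81920·x^4 + 16384·x^5)·Dx + (13546 + 87008·x + 228848·x^2 + 316416·x^3 + 242944·x^4 + 98304·x^5 + 16384·x^6)·Dx^2 + (858 + 4634·x + 9760·x^2 + 10080·x^3 + 5120·x^4 + 1024·x^5)·Dx^3 + (471 + 2910·x + 7439·x^2 + 10080·x^3 + 7640·x^4 + 3072·x^5 + 512·x^6)·Dx^4  (order 4).
h: a_k = 1, -1, -23, 15, 41, -21, -377/15, 499/45, 157/21, …
ICs: h(0) = 1, h′(0) = -1, h′′(0) = -46, h′′′(0) = 90.

f: a_k = 0, 1, -1/2, 1/3, -1/4, 1/5, -1/6, 1/7, -1/8, …
g: a_k = 1, 0, -8, 0, 32/3, 0, -256/45, 0, 512/315, …
Sym-product of L_f,L_g gives L₀ (≤ ord 4).
h₀' ⇒ L via d/dx closure of L₀.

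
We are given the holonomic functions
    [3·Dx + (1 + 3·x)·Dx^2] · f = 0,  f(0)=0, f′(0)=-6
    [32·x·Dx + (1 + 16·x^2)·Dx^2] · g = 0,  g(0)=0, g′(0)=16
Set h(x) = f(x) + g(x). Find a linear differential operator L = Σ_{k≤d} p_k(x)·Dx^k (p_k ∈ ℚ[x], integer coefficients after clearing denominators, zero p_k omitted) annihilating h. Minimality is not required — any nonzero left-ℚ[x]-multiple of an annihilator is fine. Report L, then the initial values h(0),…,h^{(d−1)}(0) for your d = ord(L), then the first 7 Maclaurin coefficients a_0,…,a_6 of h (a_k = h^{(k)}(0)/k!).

L = (-96 - 864·x + 4608·x^2 + 4608·x^3)·Dx + (-50 - 192·x + 672·x^2 + 9216·x^3 + 9216·x^4)·Dx^2 + (-3 + 23·x + 96·x^2 + 512·x^3 + 2304·x^4 + 2304·x^5)·Dx^3  (order 3).
h: a_k = 0, 10, 9, -310/3, 81/2, 722, 243, …
ICs: h(0) = 0, h′(0) = 10, h′′(0) = 18.

f: a_k = 0, -6, 9, -18, 81/2, -486/5, 243, …
g: a_k = 0, 16, 0, -256/3, 0, 4096/5, 0, …
Weyl lclm of L_f,L_g ⇒ L₀ (ord ≤ 4).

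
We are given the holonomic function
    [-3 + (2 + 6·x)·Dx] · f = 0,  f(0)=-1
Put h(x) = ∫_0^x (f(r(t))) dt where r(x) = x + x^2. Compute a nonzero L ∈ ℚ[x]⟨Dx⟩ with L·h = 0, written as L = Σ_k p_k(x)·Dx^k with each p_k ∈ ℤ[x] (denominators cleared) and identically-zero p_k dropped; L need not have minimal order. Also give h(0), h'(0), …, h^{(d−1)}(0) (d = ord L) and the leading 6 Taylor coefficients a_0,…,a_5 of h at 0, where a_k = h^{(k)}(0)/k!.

f: a_k = -1, -3/2, 9/8, -27/16, 405/128, -1701/256, …
L₀ from L_f via x↦r, Dx↦r'^{-1}Dx.
h=∫h₀ ⇒ L = L₀·Dx.
L = (-3 - 6·x)·Dx + (2 + 6·x + 6·x^2)·Dx^2  (order 2).
h: a_k = 0, -1, -3/4, -1/8, 9/64, -99/640, …
ICs: h(0) = 0, h′(0) = -1.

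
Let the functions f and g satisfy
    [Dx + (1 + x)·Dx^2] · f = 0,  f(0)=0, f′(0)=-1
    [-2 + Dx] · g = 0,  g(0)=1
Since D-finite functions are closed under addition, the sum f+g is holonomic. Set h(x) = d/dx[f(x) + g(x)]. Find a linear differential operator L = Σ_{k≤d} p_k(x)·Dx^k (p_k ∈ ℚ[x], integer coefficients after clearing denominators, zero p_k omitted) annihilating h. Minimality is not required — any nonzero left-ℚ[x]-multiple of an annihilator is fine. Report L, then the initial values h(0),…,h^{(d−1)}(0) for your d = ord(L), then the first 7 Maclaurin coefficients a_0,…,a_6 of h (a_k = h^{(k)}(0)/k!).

f: a_k = 0, -1, 1/2, -1/3, 1/4, -1/5, 1/6, …
g: a_k = 1, 2, 2, 4/3, 2/3, 4/15, 4/45, …
h₀=f+g: left-lcm gives L₀, ord ≤ 3.
h=h₀': d/dx-closure on L₀ ⇒ L.
L = (-8 - 4·x) + (-2 - 8·x - 4·x^2)·Dx + (3 + 5·x + 2·x^2)·Dx^2  (order 2).
h: a_k = 1, 5, 3, 11/3, 1/3, 23/15, -37/45, …
ICs: h(0) = 1, h′(0) = 5.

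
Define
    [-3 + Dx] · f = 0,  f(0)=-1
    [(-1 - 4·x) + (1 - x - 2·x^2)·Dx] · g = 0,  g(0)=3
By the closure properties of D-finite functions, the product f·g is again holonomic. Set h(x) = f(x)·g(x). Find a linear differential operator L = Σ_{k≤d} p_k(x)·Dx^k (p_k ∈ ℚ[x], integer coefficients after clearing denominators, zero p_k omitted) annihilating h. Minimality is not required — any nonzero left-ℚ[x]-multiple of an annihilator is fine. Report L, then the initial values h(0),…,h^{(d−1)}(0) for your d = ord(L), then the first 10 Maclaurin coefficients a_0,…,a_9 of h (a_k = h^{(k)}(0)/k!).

f: a_k = -1, -3, -9/2, -9/2, -27/8, -81/40, -81/80, -243/560, -729/4480, -243/4480, …
g: a_k = 3, 3, 9, 15, 33, 63, 129, 255, 513, 1023, …
Sym-product of L_f,L_g gives L₀ (≤ ord 1).
L = (4 + x - 6·x^2) + (-1 + x + 2·x^2)·Dx  (order 1).
h: a_k = -3, -12, -63/2, -69, -1137/8, -1431/5, -45879/80, -321213/280, -10280043/4480, -734271/160, …
ICs: h(0) = -3.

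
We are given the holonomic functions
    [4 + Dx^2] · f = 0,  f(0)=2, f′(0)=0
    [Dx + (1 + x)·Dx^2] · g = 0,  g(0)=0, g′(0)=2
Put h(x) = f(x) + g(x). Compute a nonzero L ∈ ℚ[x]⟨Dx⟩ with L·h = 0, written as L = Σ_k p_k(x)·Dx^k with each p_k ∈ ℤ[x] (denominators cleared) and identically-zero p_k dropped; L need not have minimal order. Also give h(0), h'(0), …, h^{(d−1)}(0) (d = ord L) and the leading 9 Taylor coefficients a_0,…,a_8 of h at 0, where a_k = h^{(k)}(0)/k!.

f: a_k = 2, 0, -4, 0, 4/3, 0, -8/45, 0, 4/315, …
g: a_k = 0, 2, -1, 2/3, -1/2, 2/5, -1/3, 2/7, -1/4, …
Weyl lclm of L_f,L_g ⇒ L₀ (ord ≤ 4).
L = (20 + 16·x + 8·x^2)·Dx + (12 + 28·x + 24·x^2 + 8·x^3)·Dx^2 + (5 + 4·x + 2·x^2)·Dx^3 + (3 + 7·x + 6·x^2 + 2·x^3)·Dx^4  (order 4).
h: a_k = 2, 2, -5, 2/3, 5/6, 2/5, -23/45, 2/7, -299/1260, …
ICs: h(0) = 2, h′(0) = 2, h′′(0) = -10, h′′′(0) = 4.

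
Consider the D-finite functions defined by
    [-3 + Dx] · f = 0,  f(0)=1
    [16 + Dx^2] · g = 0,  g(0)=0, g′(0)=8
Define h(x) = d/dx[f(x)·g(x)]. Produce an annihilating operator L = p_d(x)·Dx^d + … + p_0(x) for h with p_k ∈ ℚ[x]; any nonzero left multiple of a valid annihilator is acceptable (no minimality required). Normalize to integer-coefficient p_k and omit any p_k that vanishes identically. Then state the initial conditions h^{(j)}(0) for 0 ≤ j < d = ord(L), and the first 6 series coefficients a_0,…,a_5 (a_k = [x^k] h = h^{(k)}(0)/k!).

f: a_k = 1, 3, 9/2, 9/2, 27/8, 81/40, …
g: a_k = 0, 8, 0, -64/3, 0, 256/15, …
h₀=f·g: eliminate ⇒ L₀, order ≤ 1·2.
h=h₀': d/dx-closure on L₀ ⇒ L.
L = 25 - 6·Dx + Dx^2  (order 2).
h: a_k = 8, 48, 44, -112, -779/3, -858/5, …
ICs: h(0) = 8, h′(0) = 48.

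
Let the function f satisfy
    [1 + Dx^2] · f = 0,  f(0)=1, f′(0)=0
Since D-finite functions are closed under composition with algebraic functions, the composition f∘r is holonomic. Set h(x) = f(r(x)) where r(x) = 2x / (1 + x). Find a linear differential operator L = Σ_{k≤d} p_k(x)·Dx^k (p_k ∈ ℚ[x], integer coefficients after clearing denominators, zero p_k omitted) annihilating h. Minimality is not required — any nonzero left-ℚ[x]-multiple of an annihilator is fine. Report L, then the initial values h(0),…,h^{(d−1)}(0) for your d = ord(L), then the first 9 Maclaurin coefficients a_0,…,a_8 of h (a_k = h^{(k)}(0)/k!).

L = 4 + (2 + 6·x + 6·x^2 + 2·x^3)·Dx + (1 + 4·x + 6·x^2 + 4·x^3 + x^4)·Dx^2  (order 2).
h: a_k = 1, 0, -2, 4, -16/3, 16/3, -154/45, -4/5, 2354/315, …
ICs: h(0) = 1, h′(0) = 0.

f: a_k = 1, 0, -1/2, 0, 1/24, 0, -1/720, 0, 1/40320, …
L₀ from L_f via x↦r, Dx↦r'^{-1}Dx.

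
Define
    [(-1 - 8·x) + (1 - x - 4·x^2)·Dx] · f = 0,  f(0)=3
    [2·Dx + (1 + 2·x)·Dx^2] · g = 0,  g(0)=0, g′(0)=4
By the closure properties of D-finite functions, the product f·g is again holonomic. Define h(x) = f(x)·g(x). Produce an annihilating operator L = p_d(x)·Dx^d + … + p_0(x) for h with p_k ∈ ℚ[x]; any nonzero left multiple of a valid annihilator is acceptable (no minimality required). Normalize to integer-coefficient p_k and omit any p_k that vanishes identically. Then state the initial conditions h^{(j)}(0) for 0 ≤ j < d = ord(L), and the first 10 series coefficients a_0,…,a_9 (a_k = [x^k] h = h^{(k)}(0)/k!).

f: a_k = 3, 3, 15, 27, 87, 195, 543, 1323, 3495, 8787, …
g: a_k = 0, 4, -4, 16/3, -8, 64/5, -64/3, 256/7, -64, 1024/9, …
L₀ := L_f ⊗_s L_g (sym. prod.), ord ≤ 2.
L = (10 + 32·x) + (22·x + 40·x^2)·Dx + (-1 - x + 6·x^2 + 8·x^3)·Dx^2  (order 2).
h: a_k = 0, 12, 0, 64, 40, 1672/5, 2152/5, 13144/7, 119256/35, 1182248/105, …
ICs: h(0) = 0, h′(0) = 12.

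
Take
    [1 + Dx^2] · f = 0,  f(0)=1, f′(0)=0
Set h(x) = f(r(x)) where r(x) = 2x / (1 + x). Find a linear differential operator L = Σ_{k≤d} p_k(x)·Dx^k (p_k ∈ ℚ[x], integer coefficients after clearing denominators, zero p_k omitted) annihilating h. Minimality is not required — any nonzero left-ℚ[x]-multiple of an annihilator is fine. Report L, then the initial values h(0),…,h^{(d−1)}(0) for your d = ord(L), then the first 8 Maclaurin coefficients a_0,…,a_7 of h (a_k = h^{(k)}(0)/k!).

L = 4 + (2 + 6·x + 6·x^2 + 2·x^3)·Dx + (1 + 4·x + 6·x^2 + 4·x^3 + x^4)·Dx^2  (order 2).
h: a_k = 1, 0, -2, 4, -16/3, 16/3, -154/45, -4/5, …
ICs: h(0) = 1, h′(0) = 0.

f: a_k = 1, 0, -1/2, 0, 1/24, 0, -1/720, 0, …
Substitute x→r, Dx→(1/r')Dx; clear ⇒ L₀.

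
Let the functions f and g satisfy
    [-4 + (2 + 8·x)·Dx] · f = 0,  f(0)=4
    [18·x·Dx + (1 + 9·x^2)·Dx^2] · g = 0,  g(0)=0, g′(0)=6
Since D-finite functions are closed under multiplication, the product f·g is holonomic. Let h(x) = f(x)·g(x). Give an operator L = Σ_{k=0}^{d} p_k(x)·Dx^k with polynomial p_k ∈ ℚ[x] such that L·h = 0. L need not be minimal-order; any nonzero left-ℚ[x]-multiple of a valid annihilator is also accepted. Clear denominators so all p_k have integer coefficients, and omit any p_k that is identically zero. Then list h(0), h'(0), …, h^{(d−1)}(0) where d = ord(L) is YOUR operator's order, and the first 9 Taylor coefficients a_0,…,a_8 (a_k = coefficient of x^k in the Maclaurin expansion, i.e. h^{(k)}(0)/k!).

L = (12 - 36·x - 36·x^2) + (-4 + 2·x + 108·x^2 + 144·x^3)·Dx + (1 + 8·x + 25·x^2 + 72·x^3 + 144·x^4)·Dx^2  (order 2).
h: a_k = 0, 24, 48, -120, -48, 1464/5, 5808/5, -160056/35, 30672/35, …
ICs: h(0) = 0, h′(0) = 24.

f: a_k = 4, 8, -8, 16, -40, 112, -336, 1056, -3432, …
g: a_k = 0, 6, 0, -18, 0, 486/5, 0, -4374/7, 0, …
L₀ := L_f ⊗_s L_g (sym. prod.), ord ≤ 2.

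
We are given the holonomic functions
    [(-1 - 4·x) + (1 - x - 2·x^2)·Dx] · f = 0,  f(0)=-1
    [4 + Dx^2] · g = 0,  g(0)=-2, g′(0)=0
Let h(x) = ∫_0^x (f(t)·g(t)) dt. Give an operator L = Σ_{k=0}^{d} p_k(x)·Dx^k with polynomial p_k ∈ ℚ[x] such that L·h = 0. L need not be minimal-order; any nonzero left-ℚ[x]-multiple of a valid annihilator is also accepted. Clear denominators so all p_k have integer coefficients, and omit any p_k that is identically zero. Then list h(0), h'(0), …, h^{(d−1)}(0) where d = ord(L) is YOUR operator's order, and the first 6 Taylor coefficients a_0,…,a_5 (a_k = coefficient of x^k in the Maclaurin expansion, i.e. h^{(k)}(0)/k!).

L = (4·x + 8·x^2)·Dx + (2 + 8·x)·Dx^2 + (-1 + x + 2·x^2)·Dx^3  (order 3).
h: a_k = 0, 2, 1, 2/3, 3/2, 34/15, …
ICs: h(0) = 0, h′(0) = 2, h′′(0) = 2.

f: a_k = -1, -1, -3, -5, -11, -21, …
g: a_k = -2, 0, 4, 0, -4/3, 0, …
h₀=f·g: eliminate ⇒ L₀, order ≤ 1·2.
∫: right-multiply L₀ by Dx.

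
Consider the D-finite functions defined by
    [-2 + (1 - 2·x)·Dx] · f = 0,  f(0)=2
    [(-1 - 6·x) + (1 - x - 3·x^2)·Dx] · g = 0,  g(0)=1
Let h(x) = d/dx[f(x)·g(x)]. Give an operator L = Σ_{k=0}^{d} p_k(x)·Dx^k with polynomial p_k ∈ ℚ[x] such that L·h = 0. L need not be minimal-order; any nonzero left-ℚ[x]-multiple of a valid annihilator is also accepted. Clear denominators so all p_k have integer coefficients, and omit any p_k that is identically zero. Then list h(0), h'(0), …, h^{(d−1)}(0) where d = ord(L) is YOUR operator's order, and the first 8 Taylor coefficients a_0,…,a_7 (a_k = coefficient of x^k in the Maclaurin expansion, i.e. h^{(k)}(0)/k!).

f: a_k = 2, 4, 8, 16, 32, 64, 128, 256, …
g: a_k = 1, 1, 4, 7, 19, 40, 97, 217, …
Sym-product of L_f,L_g gives L₀ (≤ ord 1).
Differentiate: ansatz ord ≤ ord L₀ ⇒ L.
L = (20 - 18·x - 102·x^2 - 96·x^3 + 432·x^4) + (-3 + 7·x + 27·x^2 - 70·x^3 - 30·x^4 + 108·x^5)·Dx  (order 1).
h: a_k = 6, 40, 162, 584, 1860, 5628, 16170, 45088, …
ICs: h(0) = 6.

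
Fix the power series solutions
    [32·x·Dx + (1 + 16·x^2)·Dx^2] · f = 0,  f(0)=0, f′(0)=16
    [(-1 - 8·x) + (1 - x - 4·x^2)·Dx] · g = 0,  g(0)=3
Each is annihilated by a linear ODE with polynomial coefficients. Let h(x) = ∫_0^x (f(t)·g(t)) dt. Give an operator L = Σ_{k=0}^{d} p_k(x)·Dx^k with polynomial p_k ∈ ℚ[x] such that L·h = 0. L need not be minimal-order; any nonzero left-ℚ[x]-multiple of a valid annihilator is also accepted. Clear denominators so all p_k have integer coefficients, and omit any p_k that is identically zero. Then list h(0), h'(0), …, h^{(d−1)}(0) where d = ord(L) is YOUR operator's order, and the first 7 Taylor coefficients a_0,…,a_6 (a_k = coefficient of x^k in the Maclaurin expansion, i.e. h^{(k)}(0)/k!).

L = (8 + 32·x + 384·x^2)·Dx + (2 - 16·x + 64·x^2 + 384·x^3)·Dx^2 + (-1 + x - 12·x^2 + 16·x^3 + 64·x^4)·Dx^3  (order 3).
h: a_k = 0, 0, 24, 16, -4, 176/5, 6424/15, …
ICs: h(0) = 0, h′(0) = 0, h′′(0) = 48.

f: a_k = 0, 16, 0, -256/3, 0, 4096/5, 0, …
g: a_k = 3, 3, 15, 27, 87, 195, 543, …
L₀ := L_f ⊗_s L_g (sym. prod.), ord ≤ 2.
h=∫₀ˣh₀: take L = L₀·Dx.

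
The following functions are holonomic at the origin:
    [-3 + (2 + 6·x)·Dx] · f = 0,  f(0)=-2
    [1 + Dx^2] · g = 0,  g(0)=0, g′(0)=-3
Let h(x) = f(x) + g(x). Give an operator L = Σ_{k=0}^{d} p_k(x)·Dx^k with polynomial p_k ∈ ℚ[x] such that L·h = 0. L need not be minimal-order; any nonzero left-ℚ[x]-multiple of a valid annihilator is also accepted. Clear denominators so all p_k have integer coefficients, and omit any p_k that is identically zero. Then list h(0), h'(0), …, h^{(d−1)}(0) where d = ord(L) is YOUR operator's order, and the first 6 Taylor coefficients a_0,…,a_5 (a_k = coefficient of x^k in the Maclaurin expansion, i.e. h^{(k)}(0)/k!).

L = (-93 - 72·x - 108·x^2) + (-10 + 18·x + 216·x^2 + 216·x^3)·Dx + (-93 - 72·x - 108·x^2)·Dx^2 + (-10 + 18·x + 216·x^2 + 216·x^3)·Dx^3  (order 3).
h: a_k = -2, -6, 9/4, -23/8, 405/64, -8521/640, …
ICs: h(0) = -2, h′(0) = -6, h′′(0) = 9/2.

f: a_k = -2, -3, 9/4, -27/8, 405/64, -1701/128, …
g: a_k = 0, -3, 0, 1/2, 0, -1/40, …
Weyl lclm of L_f,L_g ⇒ L₀ (ord ≤ 3).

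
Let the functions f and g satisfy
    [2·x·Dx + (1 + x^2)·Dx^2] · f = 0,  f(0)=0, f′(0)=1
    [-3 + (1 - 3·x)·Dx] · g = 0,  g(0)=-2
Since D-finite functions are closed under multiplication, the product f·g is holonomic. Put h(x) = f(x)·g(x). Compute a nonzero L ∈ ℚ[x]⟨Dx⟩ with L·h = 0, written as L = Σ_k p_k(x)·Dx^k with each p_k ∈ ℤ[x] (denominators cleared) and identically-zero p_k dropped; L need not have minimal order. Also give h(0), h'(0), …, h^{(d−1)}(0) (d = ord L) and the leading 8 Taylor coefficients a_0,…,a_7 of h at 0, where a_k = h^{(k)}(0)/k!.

f: a_k = 0, 1, 0, -1/3, 0, 1/5, 0, -1/7, …
g: a_k = -2, -6, -18, -54, -162, -486, -1458, -4374, …
Product ⇒ symmetric product L₀, ord ≤ 2.
L = 6·x + (6 - 2·x + 12·x^2)·Dx + (-1 + 3·x - x^2 + 3·x^3)·Dx^2  (order 2).
h: a_k = 0, -2, -6, -52/3, -52, -782/5, -2346/5, -49256/35, …
ICs: h(0) = 0, h′(0) = -2.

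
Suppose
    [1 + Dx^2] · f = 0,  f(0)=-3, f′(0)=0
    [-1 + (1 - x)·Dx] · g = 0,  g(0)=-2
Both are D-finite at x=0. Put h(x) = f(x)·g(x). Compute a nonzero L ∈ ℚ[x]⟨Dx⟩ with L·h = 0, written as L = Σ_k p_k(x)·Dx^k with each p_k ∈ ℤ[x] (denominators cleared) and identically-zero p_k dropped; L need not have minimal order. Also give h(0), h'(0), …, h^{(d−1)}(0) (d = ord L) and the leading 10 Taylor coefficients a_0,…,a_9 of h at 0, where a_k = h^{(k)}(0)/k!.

f: a_k = -3, 0, 3/2, 0, -1/8, 0, 1/240, 0, -1/13440, 0, …
g: a_k = -2, -2, -2, -2, -2, -2, -2, -2, -2, -2, …
L₀ := L_f ⊗_s L_g (sym. prod.), ord ≤ 2.
L = (-1 + x) + 2·Dx + (-1 + x)·Dx^2  (order 2).
h: a_k = 6, 6, 3, 3, 13/4, 13/4, 389/120, 389/120, 4357/1344, 4357/1344, …
ICs: h(0) = 6, h′(0) = 6.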